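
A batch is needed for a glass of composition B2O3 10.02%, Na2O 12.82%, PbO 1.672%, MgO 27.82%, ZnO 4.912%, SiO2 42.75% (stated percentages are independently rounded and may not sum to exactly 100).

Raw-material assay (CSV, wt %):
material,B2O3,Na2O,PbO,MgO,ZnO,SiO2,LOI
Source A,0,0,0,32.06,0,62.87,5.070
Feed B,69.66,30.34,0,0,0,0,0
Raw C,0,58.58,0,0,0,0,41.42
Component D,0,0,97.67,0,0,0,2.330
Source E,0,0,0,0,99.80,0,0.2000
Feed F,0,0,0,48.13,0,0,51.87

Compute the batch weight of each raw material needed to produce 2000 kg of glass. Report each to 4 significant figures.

All internal work holds exact precision through every step. The intermediate values appear, rounded to 4 significant digits, between the steps; every reported result takes a single rounding — all derived quantities (six oxide percentages, the totals, LOI, the yield, net glass mass) are carried at exact precision using the weight values on 2000 kg of glass, as given in question or answer.
Oxide mass targets, per 2000 kg glass:
  B2O3: 10.02% × 2000 = 200.4 kg
  Na2O: 12.82% × 2000 = 256.4 kg
  PbO: 1.672% × 2000 = 33.44 kg
  MgO: 27.82% × 2000 = 556.4 kg
  ZnO: 4.912% × 2000 = 98.24 kg
  SiO2: 42.75% × 2000 = 855.0 kg
Per-oxide balance check applying the batch weights above, versus the basis set out (target by target, the sums agree given rounding of the digits):
  B2O3: 287.7·0.6966 = 200.4 kg (target 200.4 kg)
  Na2O: 287.7·0.3034 + 288.7·0.5858 = 256.4 kg (target 256.4 kg)
  PbO: 34.24·0.9767 = 33.44 kg (target 33.44 kg)
  MgO: 1360·0.3206 + 250.2·0.4813 = 556.4 kg (target 556.4 kg)
  ZnO: 98.44·0.9980 = 98.24 kg (target 98.24 kg)
  SiO2: 1360·0.6287 = 855.0 kg (target 855.0 kg)
Glass mass check: total batch − LOI = 2000 kg (per-oxide target masses sum to 2000 kg; with the basis standing at 2000 kg — a pure rounding effect).
Batch total: Σ batch = 2319 kg; the LOI term Σ batch·LOI equals 319.3 kg; as yield: glass ÷ batch → 86.23%.

Batch per 2000 kg glass:
  Source A: 1360 kg
  Feed B: 287.7 kg
  Raw C: 288.7 kg
  Component D: 34.24 kg
  Source E: 98.44 kg
  Feed F: 250.2 kg
Total batch = 2319 kg; LOI loss = 319.3 kg; yield = 86.23%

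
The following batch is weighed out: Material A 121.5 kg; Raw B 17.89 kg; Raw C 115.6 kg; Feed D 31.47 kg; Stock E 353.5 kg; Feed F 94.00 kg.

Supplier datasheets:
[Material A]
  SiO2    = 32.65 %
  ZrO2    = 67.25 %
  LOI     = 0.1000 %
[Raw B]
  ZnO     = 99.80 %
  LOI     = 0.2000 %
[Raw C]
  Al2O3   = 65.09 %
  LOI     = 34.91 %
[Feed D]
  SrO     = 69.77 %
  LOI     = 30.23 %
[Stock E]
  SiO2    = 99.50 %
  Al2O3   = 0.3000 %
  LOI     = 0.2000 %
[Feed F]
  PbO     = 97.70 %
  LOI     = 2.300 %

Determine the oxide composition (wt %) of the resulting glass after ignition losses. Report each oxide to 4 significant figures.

Glass mass = 681.1 kg (batch 734.0 − LOI 52.90).
Composition: SiO2 57.47%, ZrO2 12.00%, Al2O3 11.20%, SrO 3.224%, ZnO 2.622%, PbO 13.48%

The whole derivation keeps full float precision at all times. The intermediate values are displayed, rounded to four significant digits, within the worked lines. Every reported value is rounded a single time — derived quantities (totals, the yield, glass mass, six oxide percentages, LOI) are recomputed using the weight values for 681.1 kg of glass at full float precision, exactly as printed in the problem or answer text.
Per-oxide mass from batch:
  SiO2: 121.5·0.3265 + 353.5·0.9950 = 391.4 kg
  ZrO2: 121.5·0.6725 = 81.71 kg
  Al2O3: 115.6·0.6509 + 353.5·0.003000 = 76.30 kg
  SrO: 31.47·0.6977 = 21.96 kg
  ZnO: 17.89·0.9980 = 17.85 kg
  PbO: 94.00·0.9770 = 91.84 kg
LOI: 121.5·0.001000 + 17.89·0.002000 + 115.6·0.3491 + 31.47·0.3023 + 353.5·0.002000 + 94.00·0.02300 = 52.90 kg
Glass = total batch minus LOI = 734.0 − 52.90 = 681.1 kg (= Σ oxide masses)
wt % = 100 × oxide mass / glass mass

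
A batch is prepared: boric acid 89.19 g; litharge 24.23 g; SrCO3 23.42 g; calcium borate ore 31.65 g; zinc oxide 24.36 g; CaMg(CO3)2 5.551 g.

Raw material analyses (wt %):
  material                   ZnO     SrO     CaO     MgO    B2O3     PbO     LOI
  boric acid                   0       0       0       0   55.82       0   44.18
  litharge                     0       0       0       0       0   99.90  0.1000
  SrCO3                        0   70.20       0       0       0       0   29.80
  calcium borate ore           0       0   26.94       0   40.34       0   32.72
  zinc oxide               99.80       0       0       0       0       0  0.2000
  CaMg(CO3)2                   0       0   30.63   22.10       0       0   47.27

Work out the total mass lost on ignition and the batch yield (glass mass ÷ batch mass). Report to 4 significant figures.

LOI loss = 59.44 g; glass = 139.0 g; yield = 70.04%

Working values appear rounded off to 4 significant figures in the working — the working math runs at full float precision end to end; each reported result receives exactly one rounding — all derived quantities, including LOI, totals, the six compositions, the yield, net glass mass, are computed using the weight values on 139.0 g of glass in full float precision exactly as shown in the problem or answer text.
Per-material ignition loss:
  boric acid: 89.19 × 0.4418 = 39.40 g
  litharge: 24.23 × 0.001000 = 0.02423 g
  SrCO3: 23.42 × 0.2980 = 6.979 g
  calcium borate ore: 31.65 × 0.3272 = 10.36 g
  zinc oxide: 24.36 × 0.002000 = 0.04872 g
  CaMg(CO3)2: 5.551 × 0.4727 = 2.624 g
Total LOI = 59.44 g
Glass = batch − LOI = 198.4 − 59.44 = 139.0 g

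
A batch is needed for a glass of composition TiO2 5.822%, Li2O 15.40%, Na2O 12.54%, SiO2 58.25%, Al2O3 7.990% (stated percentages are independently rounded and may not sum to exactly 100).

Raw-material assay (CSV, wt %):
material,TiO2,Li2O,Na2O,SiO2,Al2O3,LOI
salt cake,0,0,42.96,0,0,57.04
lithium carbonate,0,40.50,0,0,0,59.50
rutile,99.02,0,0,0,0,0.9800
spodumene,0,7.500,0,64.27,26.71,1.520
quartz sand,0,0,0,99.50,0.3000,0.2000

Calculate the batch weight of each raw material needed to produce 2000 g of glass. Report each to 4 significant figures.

The intermediate values are printed rounded to four significant digits on the page — the whole derivation holds full float precision through the solve; every reported figure includes exactly one rounding. All derived quantities (five oxide percentages, LOI, totals, net glass mass, yield) are recomputed from the batch weights per 2000 g of glass in full precision, as set out in problem or answer.
The oxide mass targets at 2000 g glass:
  TiO2: 5.822% × 2000 = 116.4 g
  Li2O: 15.40% × 2000 = 308.0 g
  Na2O: 12.54% × 2000 = 250.8 g
  SiO2: 58.25% × 2000 = 1165 g
  Al2O3: 7.990% × 2000 = 159.8 g
Mass-balance tally per oxide from the weights as reported, against the basis in use (every target is met by its sum net of answer rounding effects):
  TiO2: 117.6·0.9902 = 116.4 g (target 116.4 g)
  Li2O: 651.3·0.4050 + 589.4·0.07500 = 308.0 g (target 308.0 g)
  Na2O: 583.8·0.4296 = 250.8 g (target 250.8 g)
  SiO2: 589.4·0.6427 + 790.1·0.9950 = 1165 g (target 1165 g)
  Al2O3: 589.4·0.2671 + 790.1·0.003000 = 159.8 g (target 159.8 g)
Consistency of the glass mass: total charge less LOI = 2000 g (per-oxide target masses sum to 2000 g; basis as stated: 2000 g — differing by rounding only).
Total batch = Σ batch = 2732 g; Σ batch·LOI gives LOI loss = 732.2 g; yield = glass ÷ total batch = 73.20%.

Batch per 2000 g glass:
  salt cake: 583.8 g
  lithium carbonate: 651.3 g
  rutile: 117.6 g
  spodumene: 589.4 g
  quartz sand: 790.1 g
Total batch = 2732 g; LOI loss = 732.2 g; yield = 73.20%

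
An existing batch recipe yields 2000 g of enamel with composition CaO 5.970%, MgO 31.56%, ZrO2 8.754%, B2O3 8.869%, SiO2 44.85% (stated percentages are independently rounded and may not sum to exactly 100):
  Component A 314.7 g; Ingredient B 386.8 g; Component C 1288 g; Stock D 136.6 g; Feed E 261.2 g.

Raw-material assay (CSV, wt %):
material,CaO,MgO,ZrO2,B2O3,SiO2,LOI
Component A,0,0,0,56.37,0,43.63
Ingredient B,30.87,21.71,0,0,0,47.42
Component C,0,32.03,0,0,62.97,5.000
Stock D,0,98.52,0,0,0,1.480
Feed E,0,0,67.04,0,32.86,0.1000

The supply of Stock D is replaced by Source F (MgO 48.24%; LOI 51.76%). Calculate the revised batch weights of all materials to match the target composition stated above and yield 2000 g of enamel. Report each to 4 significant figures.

Rounding to four significant figures extends to every mid-chain value as displayed — all arithmetic keeps full precision in all steps. A single rounding produces every reported result — derived quantities are carried starting from the weights at 2000 g of glass at full float precision (five oxide percentages, yield, net glass mass, ignition loss, the totals), exactly as printed in question or answer.
Per-oxide target masses for 2000 g enamel:
  CaO: 5.970% × 2000 = 119.4 g
  MgO: 31.56% × 2000 = 631.2 g
  ZrO2: 8.754% × 2000 = 175.1 g
  B2O3: 8.869% × 2000 = 177.4 g
  SiO2: 44.85% × 2000 = 897.0 g
Verifying the oxide balance per the reported batch figures, on the stated basis (sums match the target masses net of answer rounding effects):
  CaO: 386.8·0.3087 = 119.4 g (target 119.4 g)
  MgO: 386.8·0.2171 + 1288·0.3203 + 279.1·0.4824 = 631.2 g (target 631.2 g)
  ZrO2: 261.2·0.6704 = 175.1 g (target 175.1 g)
  B2O3: 314.7·0.5637 = 177.4 g (target 177.4 g)
  SiO2: 1288·0.6297 + 261.2·0.3286 = 896.9 g (target 897.0 g)
Consistency of the glass mass: whole batch net of LOI = 2000 g (the Σ of target masses is 2000 g; the stated basis being 2000 g — deltas are rounding alone).
Total batch = Σ batch = 2530 g; LOI loss = Σ batch·LOI = 529.8 g; yield, glass over the total, = 79.06%.

Revised batch per 2000 g enamel:
  Component A: 314.7 g
  Ingredient B: 386.8 g
  Component C: 1288 g
  Source F: 279.1 g
  Feed E: 261.2 g
Total batch = 2530 g; LOI loss = 529.8 g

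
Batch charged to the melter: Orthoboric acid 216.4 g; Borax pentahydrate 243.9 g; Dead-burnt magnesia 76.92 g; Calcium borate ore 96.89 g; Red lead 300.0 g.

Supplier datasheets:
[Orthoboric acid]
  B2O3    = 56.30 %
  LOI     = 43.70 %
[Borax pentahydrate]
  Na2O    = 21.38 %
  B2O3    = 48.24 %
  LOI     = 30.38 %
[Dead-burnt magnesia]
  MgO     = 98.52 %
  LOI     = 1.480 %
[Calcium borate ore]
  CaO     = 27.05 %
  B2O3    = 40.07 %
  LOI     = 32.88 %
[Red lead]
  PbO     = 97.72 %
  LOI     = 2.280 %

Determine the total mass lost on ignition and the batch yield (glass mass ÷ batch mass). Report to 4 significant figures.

Mid-chain values are shown rounded off to 4 significant figures when written out — the working math keeps exact precision all the way through; a single rounding finalizes every reported figure. Derived quantities are re-derived in exact precision (net glass mass, the yield, LOI, totals, five oxide percentages) from the weighed amounts per 725.6 g of glass, exactly as shown in the problem or the answer.
Each material's LOI contribution:
  Orthoboric acid: 216.4 × 0.4370 = 94.57 g
  Borax pentahydrate: 243.9 × 0.3038 = 74.10 g
  Dead-burnt magnesia: 76.92 × 0.01480 = 1.138 g
  Calcium borate ore: 96.89 × 0.3288 = 31.86 g
  Red lead: 300.0 × 0.02280 = 6.840 g
Total LOI = 208.5 g
Glass = batch − LOI = 934.1 − 208.5 = 725.6 g

LOI loss = 208.5 g; glass = 725.6 g; yield = 77.68%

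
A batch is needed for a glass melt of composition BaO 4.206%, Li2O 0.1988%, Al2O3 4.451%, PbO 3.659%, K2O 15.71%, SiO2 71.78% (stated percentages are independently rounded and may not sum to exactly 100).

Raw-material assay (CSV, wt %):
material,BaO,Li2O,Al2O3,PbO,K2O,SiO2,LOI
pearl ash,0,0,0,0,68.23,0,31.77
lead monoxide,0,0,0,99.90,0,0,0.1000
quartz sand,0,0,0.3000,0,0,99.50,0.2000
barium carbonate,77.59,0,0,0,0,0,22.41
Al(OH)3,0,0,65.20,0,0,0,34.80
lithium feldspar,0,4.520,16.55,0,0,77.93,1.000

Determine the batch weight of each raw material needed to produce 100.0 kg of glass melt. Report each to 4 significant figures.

The intermediate values are printed rounded to four significant figures — all arithmetic maintains exact precision in all steps; exactly one rounding is applied to each reported value. Derived quantities are recomputed from the batch weights per 100.0 kg of glass in exact precision (the totals, the six compositions, net glass mass, ignition loss, yield), as they appear in either problem or answer.
Oxide-by-oxide targets in 100.0 kg glass melt:
  BaO: 4.206% × 100.0 = 4.206 kg
  Li2O: 0.1988% × 100.0 = 0.1988 kg
  Al2O3: 4.451% × 100.0 = 4.451 kg
  PbO: 3.659% × 100.0 = 3.659 kg
  K2O: 15.71% × 100.0 = 15.71 kg
  SiO2: 71.78% × 100.0 = 71.78 kg
Balance tally, oxide-wise, applying the batch weights above, relative to the basis at hand (sums match the target masses up to rounding of the answer):
  BaO: 5.421·0.7759 = 4.206 kg (target 4.206 kg)
  Li2O: 4.398·0.04520 = 0.1988 kg (target 0.1988 kg)
  Al2O3: 68.70·0.003000 + 5.394·0.6520 + 4.398·0.1655 = 4.451 kg (target 4.451 kg)
  PbO: 3.663·0.9990 = 3.659 kg (target 3.659 kg)
  K2O: 23.03·0.6823 = 15.71 kg (target 15.71 kg)
  SiO2: 68.70·0.9950 + 4.398·0.7793 = 71.78 kg (target 71.78 kg)
Glass-mass bookkeeping: batch total minus LOI = 100.0 kg (summing oxide targets gives 100.0 kg; with the basis standing at 100.0 kg — a pure rounding effect).
Adding the batch up: Σ batch = 110.6 kg; LOI removed, Σ of batch·LOI: 10.59 kg; as yield: glass ÷ batch → 90.42%.

Batch per 100.0 kg glass melt:
  pearl ash: 23.03 kg
  lead monoxide: 3.663 kg
  quartz sand: 68.70 kg
  barium carbonate: 5.421 kg
  Al(OH)3: 5.394 kg
  lithium feldspar: 4.398 kg
Total batch = 110.6 kg; LOI loss = 10.59 kg; yield = 90.42%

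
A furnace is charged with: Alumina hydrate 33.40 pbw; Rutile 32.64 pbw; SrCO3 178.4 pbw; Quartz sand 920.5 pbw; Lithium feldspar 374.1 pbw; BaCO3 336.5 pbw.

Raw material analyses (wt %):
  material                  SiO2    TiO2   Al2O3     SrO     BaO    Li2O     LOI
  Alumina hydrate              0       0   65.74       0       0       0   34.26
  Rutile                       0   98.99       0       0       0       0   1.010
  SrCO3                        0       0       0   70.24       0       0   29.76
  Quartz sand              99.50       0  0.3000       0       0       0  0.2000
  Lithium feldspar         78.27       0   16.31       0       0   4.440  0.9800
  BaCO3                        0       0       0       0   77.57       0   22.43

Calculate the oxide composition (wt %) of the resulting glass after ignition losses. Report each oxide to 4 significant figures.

All arithmetic runs at full precision throughout — values along the way appear, with 4-significant-figure rounding, within the worked lines; exactly one rounding is applied to every reported number — the derived quantities are rebuilt at full precision (ignition loss, the yield, six oxide percentages, glass mass, the totals) using the weight values at 1730 pbw of glass exactly as printed in the problem or the answer.
Delivered oxide masses:
  SiO2: 920.5·0.9950 + 374.1·0.7827 = 1209 pbw
  TiO2: 32.64·0.9899 = 32.31 pbw
  Al2O3: 33.40·0.6574 + 920.5·0.003000 + 374.1·0.1631 = 85.73 pbw
  SrO: 178.4·0.7024 = 125.3 pbw
  BaO: 336.5·0.7757 = 261.0 pbw
  Li2O: 374.1·0.04440 = 16.61 pbw
LOI: 33.40·0.3426 + 32.64·0.01010 + 178.4·0.2976 + 920.5·0.002000 + 374.1·0.009800 + 336.5·0.2243 = 145.8 pbw
batch − LOI leaves glass = 1876 − 145.8 = 1730 pbw (equal to the oxide-mass sum)
wt %: oxide over glass, times 100

Glass mass = 1730 pbw (batch 1876 − LOI 145.8).
Composition: SiO2 69.88%, TiO2 1.868%, Al2O3 4.957%, SrO 7.245%, BaO 15.09%, Li2O 0.9603%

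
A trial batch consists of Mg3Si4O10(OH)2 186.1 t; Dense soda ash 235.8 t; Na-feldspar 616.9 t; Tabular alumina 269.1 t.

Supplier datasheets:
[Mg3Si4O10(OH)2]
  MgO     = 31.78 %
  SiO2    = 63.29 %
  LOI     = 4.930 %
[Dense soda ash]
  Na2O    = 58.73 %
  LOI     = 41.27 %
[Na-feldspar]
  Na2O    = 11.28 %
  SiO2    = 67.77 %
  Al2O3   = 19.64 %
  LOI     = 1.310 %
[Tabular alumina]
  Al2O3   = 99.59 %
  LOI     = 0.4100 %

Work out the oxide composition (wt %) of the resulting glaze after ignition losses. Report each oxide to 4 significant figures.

Glass mass = 1192 t (batch 1308 − LOI 115.7).
Composition: Na2O 17.45%, MgO 4.961%, SiO2 44.95%, Al2O3 32.64%

All internal work maintains full precision through the solve; intermediates are printed (rounded to four significant digits) within the worked lines; every reported result is rounded a single time; derived quantities (net glass mass, LOI, yield, four oxide percentages, the totals) are carried from the batch weights for 1192 t of glass in full float precision, as given in the problem or the answer.
Delivered oxide masses:
  Na2O: 235.8·0.5873 + 616.9·0.1128 = 208.1 t
  MgO: 186.1·0.3178 = 59.14 t
  SiO2: 186.1·0.6329 + 616.9·0.6777 = 535.9 t
  Al2O3: 616.9·0.1964 + 269.1·0.9959 = 389.2 t
LOI: 186.1·0.04930 + 235.8·0.4127 + 616.9·0.01310 + 269.1·0.004100 = 115.7 t
The glass mass, total less LOI, = 1308 − 115.7 = 1192 t (= Σ oxide masses)
percent by weight: oxide/glass ×100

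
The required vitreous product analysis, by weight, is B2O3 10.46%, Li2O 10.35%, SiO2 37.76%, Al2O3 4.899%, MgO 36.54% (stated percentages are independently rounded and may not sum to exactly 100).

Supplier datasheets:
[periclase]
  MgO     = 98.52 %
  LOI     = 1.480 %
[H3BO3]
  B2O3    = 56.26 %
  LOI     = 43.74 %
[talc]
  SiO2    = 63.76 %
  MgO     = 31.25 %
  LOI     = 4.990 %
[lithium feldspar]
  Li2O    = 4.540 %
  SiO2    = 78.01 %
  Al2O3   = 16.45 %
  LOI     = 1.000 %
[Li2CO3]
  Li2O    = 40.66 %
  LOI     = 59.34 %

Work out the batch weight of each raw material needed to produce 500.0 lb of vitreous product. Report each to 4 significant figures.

Each numeric step runs at full precision at each step. Intermediates are shown, with 4-significant-digit rounding, in the printout; each reported figure is rounded only once. Derived quantities are recomputed from the weighed amounts for 500.0 lb of glass at full float precision (the five compositions, totals, yield, LOI, net glass mass), precisely as stated by problem or answer.
Per-oxide target masses for 500.0 lb vitreous product:
  B2O3: 10.46% × 500.0 = 52.30 lb
  Li2O: 10.35% × 500.0 = 51.75 lb
  SiO2: 37.76% × 500.0 = 188.8 lb
  Al2O3: 4.899% × 500.0 = 24.50 lb
  MgO: 36.54% × 500.0 = 182.7 lb
Sums-versus-targets review from the weights as reported, versus the basis set out (every target is met by its sum up to rounding of the answer):
  B2O3: 92.96·0.5626 = 52.30 lb (target 52.30 lb)
  Li2O: 148.9·0.04540 + 110.6·0.4066 = 51.73 lb (target 51.75 lb)
  SiO2: 113.9·0.6376 + 148.9·0.7801 = 188.8 lb (target 188.8 lb)
  Al2O3: 148.9·0.1645 = 24.49 lb (target 24.50 lb)
  MgO: 149.3·0.9852 + 113.9·0.3125 = 182.7 lb (target 182.7 lb)
Consistency of the glass mass: net batch after ignition = 500.0 lb (oxide target masses add up to 500.0 lb; basis as stated: 500.0 lb — any gap is answer rounding).
Total batch = Σ batch = 615.7 lb; loss to ignition Σ batch·LOI = 115.7 lb; yield = glass ÷ total batch = 81.21%.

Batch per 500.0 lb vitreous product:
  periclase: 149.3 lb
  H3BO3: 92.96 lb
  talc: 113.9 lb
  lithium feldspar: 148.9 lb
  Li2CO3: 110.6 lb
Total batch = 615.7 lb; LOI loss = 115.7 lb; yield = 81.21%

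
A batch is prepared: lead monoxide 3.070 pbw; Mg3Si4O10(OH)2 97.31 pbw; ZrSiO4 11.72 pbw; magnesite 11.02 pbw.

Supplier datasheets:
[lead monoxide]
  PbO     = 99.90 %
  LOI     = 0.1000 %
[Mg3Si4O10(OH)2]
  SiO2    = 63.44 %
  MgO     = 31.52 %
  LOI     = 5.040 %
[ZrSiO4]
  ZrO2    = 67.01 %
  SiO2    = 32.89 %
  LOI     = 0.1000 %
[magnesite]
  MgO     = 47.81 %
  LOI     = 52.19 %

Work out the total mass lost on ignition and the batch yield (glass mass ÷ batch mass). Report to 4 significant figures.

The intermediate values are displayed with 4-significant-digit rounding within the worked lines — exact precision is maintained at each step — exactly one rounding is applied to each reported figure — the derived quantities, which include four oxide percentages, yield, LOI, the totals, net glass mass, are recomputed at full float precision, as they appear in the problem or answer text, starting from the weights at 112.4 pbw of glass.
Each material's LOI contribution:
  lead monoxide: 3.070 × 0.001000 = 0.003070 pbw
  Mg3Si4O10(OH)2: 97.31 × 0.05040 = 4.904 pbw
  ZrSiO4: 11.72 × 0.001000 = 0.01172 pbw
  magnesite: 11.02 × 0.5219 = 5.751 pbw
Total LOI = 10.67 pbw
Glass = batch − LOI = 123.1 − 10.67 = 112.4 pbw

LOI loss = 10.67 pbw; glass = 112.4 pbw; yield = 91.33%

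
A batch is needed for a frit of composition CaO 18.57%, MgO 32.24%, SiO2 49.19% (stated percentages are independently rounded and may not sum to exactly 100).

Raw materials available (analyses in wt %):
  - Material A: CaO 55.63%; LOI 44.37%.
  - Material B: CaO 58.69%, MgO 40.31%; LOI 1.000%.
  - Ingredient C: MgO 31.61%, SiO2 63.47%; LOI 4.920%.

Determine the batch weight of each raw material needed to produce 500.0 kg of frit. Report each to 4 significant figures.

Batch per 500.0 kg frit:
  Material A: 65.59 kg
  Material B: 96.03 kg
  Ingredient C: 387.5 kg
Total batch = 549.1 kg; LOI loss = 49.13 kg; yield = 91.05%

Intermediates are printed, with 4-significant-digit rounding, alongside each step; each numeric step maintains full float precision from first step to last. Each reported figure is rounded a single time — derived quantities are carried at full precision (ignition loss, totals, the three compositions, net glass mass, yield) starting from the weights on 500.0 kg of glass, as they appear in the problem or the answer.
Target masses of each oxide per 500.0 kg frit:
  CaO: 18.57% × 500.0 = 92.85 kg
  MgO: 32.24% × 500.0 = 161.2 kg
  SiO2: 49.19% × 500.0 = 246.0 kg
Verifying the oxide balance working from each reported weight, versus the basis set out (summed amounts equal target values inside rounding margins):
  CaO: 65.59·0.5563 + 96.03·0.5869 = 92.85 kg (target 92.85 kg)
  MgO: 96.03·0.4031 + 387.5·0.3161 = 161.2 kg (target 161.2 kg)
  SiO2: 387.5·0.6347 = 245.9 kg (target 246.0 kg)
Glass-mass sanity pass: total charge less LOI = 500.0 kg (summing oxide targets gives 500.0 kg; with the basis standing at 500.0 kg — differing by rounding only).
Total batch = Σ batch = 549.1 kg; loss to ignition Σ batch·LOI = 49.13 kg; glass ÷ batch gives a yield of 91.05%.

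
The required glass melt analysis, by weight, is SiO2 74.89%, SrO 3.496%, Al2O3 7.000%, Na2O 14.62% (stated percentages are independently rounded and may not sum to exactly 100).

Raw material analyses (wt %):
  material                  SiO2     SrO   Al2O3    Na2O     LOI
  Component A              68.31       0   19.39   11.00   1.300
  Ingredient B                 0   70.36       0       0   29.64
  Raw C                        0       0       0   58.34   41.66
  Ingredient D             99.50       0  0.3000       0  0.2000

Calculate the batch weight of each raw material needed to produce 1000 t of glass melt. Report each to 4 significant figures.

Each numeric step maintains full float precision at every stage; mid-chain values are shown, rounded to four significant figures, in the working. Every reported figure takes a single rounding. Derived quantities (the yield, LOI, glass mass, totals, the four compositions) are recomputed at full precision starting from the weights on 1000 t of glass as quoted within the question or the answer.
Target masses of each oxide per 1000 t glass melt:
  SiO2: 74.89% × 1000 = 748.9 t
  SrO: 3.496% × 1000 = 34.96 t
  Al2O3: 7.000% × 1000 = 70.00 t
  Na2O: 14.62% × 1000 = 146.2 t
A balance pass over the oxides, per the reported batch figures, on the stated basis (every target is met by its sum within answer rounding):
  SiO2: 353.1·0.6831 + 510.2·0.9950 = 748.9 t (target 748.9 t)
  SrO: 49.69·0.7036 = 34.96 t (target 34.96 t)
  Al2O3: 353.1·0.1939 + 510.2·0.003000 = 70.00 t (target 70.00 t)
  Na2O: 353.1·0.1100 + 184.0·0.5834 = 146.2 t (target 146.2 t)
Glass-mass closure: total charge less LOI = 1000 t (summing oxide targets gives 1000 t; versus the stated basis of 1000 t — differing by rounding only).
Whole-batch sum: Σ batch = 1097 t; ignition loss, Σ(batch × LOI) = 96.99 t; yield, glass over the total, = 91.16%.

Batch per 1000 t glass melt:
  Component A: 353.1 t
  Ingredient B: 49.69 t
  Raw C: 184.0 t
  Ingredient D: 510.2 t
Total batch = 1097 t; LOI loss = 96.99 t; yield = 91.16%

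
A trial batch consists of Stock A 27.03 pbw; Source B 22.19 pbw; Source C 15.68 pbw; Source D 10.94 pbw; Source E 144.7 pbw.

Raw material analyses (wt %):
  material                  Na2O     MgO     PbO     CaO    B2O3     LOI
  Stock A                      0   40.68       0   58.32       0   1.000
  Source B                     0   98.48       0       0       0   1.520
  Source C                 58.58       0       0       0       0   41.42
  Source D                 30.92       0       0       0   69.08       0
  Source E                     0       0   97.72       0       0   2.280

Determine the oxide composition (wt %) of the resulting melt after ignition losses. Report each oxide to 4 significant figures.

Glass mass = 210.1 pbw (batch 220.5 − LOI 10.40).
Composition: Na2O 5.981%, MgO 15.63%, PbO 67.29%, CaO 7.502%, B2O3 3.596%

Intermediates are shown rounded to four significant digits on the page; the whole derivation carries full precision at each step — each reported figure sees exactly one rounding — derived quantities, which include LOI, the yield, the totals, five oxide percentages, glass mass, are rebuilt in full float precision, as given in problem or answer, from the weighed amounts on 210.1 pbw of glass.
Oxide-by-oxide delivered mass:
  Na2O: 15.68·0.5858 + 10.94·0.3092 = 12.57 pbw
  MgO: 27.03·0.4068 + 22.19·0.9848 = 32.85 pbw
  PbO: 144.7·0.9772 = 141.4 pbw
  CaO: 27.03·0.5832 = 15.76 pbw
  B2O3: 10.94·0.6908 = 7.557 pbw
LOI: 27.03·0.01000 + 22.19·0.01520 + 15.68·0.4142 + 144.7·0.02280 = 10.40 pbw
Resulting glass, batch − LOI: 220.5 − 10.40 = 210.1 pbw (the oxide masses sum to this)
each oxide over glass, ×100, is wt %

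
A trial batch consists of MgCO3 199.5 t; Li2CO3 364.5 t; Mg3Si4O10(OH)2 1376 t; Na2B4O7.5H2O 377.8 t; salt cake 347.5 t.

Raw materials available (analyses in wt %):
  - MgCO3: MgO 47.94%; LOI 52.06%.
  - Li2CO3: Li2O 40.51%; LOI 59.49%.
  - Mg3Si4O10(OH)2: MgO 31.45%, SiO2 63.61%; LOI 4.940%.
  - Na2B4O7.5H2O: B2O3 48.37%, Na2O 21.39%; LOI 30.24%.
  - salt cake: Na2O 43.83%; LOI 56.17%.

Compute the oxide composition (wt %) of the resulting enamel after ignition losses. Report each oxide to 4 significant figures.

Intermediates appear rounded to 4 significant digits in the working. The working math holds exact precision at all times. Each reported number carries a single rounding — derived quantities, including the totals, LOI, five oxide percentages, the yield, net glass mass, are re-derived from the batch weights per 1967 t of glass in full float precision, as set out in the problem or the answer.
Mass of each oxide from the mix:
  Li2O: 364.5·0.4051 = 147.7 t
  B2O3: 377.8·0.4837 = 182.7 t
  MgO: 199.5·0.4794 + 1376·0.3145 = 528.4 t
  Na2O: 377.8·0.2139 + 347.5·0.4383 = 233.1 t
  SiO2: 1376·0.6361 = 875.3 t
LOI: 199.5·0.5206 + 364.5·0.5949 + 1376·0.04940 + 377.8·0.3024 + 347.5·0.5617 = 698.1 t
Glass mass = batch − LOI = 2665 − 698.1 = 1967 t (consistent with Σ oxide mass)
wt % = oxide mass / glass mass × 100

Glass mass = 1967 t (batch 2665 − LOI 698.1).
Composition: Li2O 7.506%, B2O3 9.289%, MgO 26.86%, Na2O 11.85%, SiO2 44.49%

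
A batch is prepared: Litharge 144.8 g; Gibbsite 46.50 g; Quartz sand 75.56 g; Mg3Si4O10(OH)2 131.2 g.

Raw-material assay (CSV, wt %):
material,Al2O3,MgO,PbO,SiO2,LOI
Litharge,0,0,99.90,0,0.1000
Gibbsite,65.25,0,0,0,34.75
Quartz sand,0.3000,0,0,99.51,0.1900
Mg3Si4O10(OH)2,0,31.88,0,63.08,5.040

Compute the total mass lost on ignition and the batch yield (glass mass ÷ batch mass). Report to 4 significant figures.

All arithmetic keeps full precision end to end — intermediates appear rounded off to 4 significant digits alongside each step; each reported figure undergoes a single rounding — derived quantities are re-derived in full precision (LOI, the four compositions, the totals, the yield, glass mass) starting from the weights for 375.0 g of glass precisely as stated by either problem or answer.
Each material's LOI contribution:
  Litharge: 144.8 × 0.001000 = 0.1448 g
  Gibbsite: 46.50 × 0.3475 = 16.16 g
  Quartz sand: 75.56 × 0.001900 = 0.1436 g
  Mg3Si4O10(OH)2: 131.2 × 0.05040 = 6.612 g
Total LOI = 23.06 g
Glass = batch − LOI = 398.1 − 23.06 = 375.0 g

LOI loss = 23.06 g; glass = 375.0 g; yield = 94.21%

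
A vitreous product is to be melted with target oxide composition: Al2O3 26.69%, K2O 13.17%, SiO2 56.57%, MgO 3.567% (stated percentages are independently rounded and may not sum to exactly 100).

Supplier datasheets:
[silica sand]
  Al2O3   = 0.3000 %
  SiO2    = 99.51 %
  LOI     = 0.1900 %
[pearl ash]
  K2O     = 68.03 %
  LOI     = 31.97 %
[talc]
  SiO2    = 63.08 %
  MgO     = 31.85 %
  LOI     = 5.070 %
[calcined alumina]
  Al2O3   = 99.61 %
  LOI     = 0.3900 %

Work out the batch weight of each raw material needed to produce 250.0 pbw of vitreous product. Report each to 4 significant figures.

In-progress results are shown rounded to four significant digits across the worked steps. Each numeric step keeps full precision in every operation. Each reported figure is rounded just once; derived quantities (ignition loss, four oxide percentages, glass mass, the totals, the yield) are re-derived in exact precision using the weight values on 250.0 pbw of glass, precisely as stated by the problem or the answer.
The oxide mass targets at 250.0 pbw vitreous product:
  Al2O3: 26.69% × 250.0 = 66.72 pbw
  K2O: 13.17% × 250.0 = 32.92 pbw
  SiO2: 56.57% × 250.0 = 141.4 pbw
  MgO: 3.567% × 250.0 = 8.918 pbw
Sums-versus-targets review applying the batch weights above, on the stated basis (each sum matches its target mass modulo rounding of the values):
  Al2O3: 124.4·0.003000 + 66.61·0.9961 = 66.72 pbw (target 66.72 pbw)
  K2O: 48.40·0.6803 = 32.93 pbw (target 32.92 pbw)
  SiO2: 124.4·0.9951 + 28.00·0.6308 = 141.5 pbw (target 141.4 pbw)
  MgO: 28.00·0.3185 = 8.918 pbw (target 8.918 pbw)
Mass balance on the glass: net batch after ignition = 250.0 pbw (targets for the oxides total 250.0 pbw; basis as stated: 250.0 pbw — a pure rounding effect).
Summing the batch: Σ batch = 267.4 pbw; the LOI term Σ batch·LOI equals 17.39 pbw; yield = glass ÷ total batch = 93.50%.

Batch per 250.0 pbw vitreous product:
  silica sand: 124.4 pbw
  pearl ash: 48.40 pbw
  talc: 28.00 pbw
  calcined alumina: 66.61 pbw
Total batch = 267.4 pbw; LOI loss = 17.39 pbw; yield = 93.50%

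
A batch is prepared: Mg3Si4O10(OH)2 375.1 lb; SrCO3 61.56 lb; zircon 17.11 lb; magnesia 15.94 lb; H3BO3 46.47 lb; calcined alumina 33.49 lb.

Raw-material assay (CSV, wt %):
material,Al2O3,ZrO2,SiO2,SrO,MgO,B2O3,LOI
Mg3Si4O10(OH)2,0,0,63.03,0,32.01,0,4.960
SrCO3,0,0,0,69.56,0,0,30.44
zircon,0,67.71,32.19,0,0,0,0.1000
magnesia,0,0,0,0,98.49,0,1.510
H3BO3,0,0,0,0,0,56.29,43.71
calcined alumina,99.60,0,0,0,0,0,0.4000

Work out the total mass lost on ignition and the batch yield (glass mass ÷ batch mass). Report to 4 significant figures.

LOI loss = 58.05 lb; glass = 491.6 lb; yield = 89.44%

Values along the way are displayed rounded to four significant digits alongside each step. The whole derivation carries exact precision through the solve. Each reported result receives exactly one rounding — all derived quantities (the totals, net glass mass, ignition loss, six oxide percentages, yield) are computed from the weighed amounts on 491.6 lb of glass at full float precision, exactly as shown in the problem or the answer.
Loss on ignition, line by line:
  Mg3Si4O10(OH)2: 375.1 × 0.04960 = 18.60 lb
  SrCO3: 61.56 × 0.3044 = 18.74 lb
  zircon: 17.11 × 0.001000 = 0.01711 lb
  magnesia: 15.94 × 0.01510 = 0.2407 lb
  H3BO3: 46.47 × 0.4371 = 20.31 lb
  calcined alumina: 33.49 × 0.004000 = 0.1340 lb
Total LOI = 58.05 lb
Glass = batch − LOI = 549.7 − 58.05 = 491.6 lb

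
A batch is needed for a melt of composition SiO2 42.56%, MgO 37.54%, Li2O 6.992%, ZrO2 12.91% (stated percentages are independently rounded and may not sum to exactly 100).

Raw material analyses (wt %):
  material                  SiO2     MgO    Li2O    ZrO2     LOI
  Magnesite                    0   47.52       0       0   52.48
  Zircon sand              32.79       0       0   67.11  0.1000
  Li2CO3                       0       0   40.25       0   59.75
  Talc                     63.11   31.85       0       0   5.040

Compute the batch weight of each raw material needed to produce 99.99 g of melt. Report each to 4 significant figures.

Batch per 99.99 g melt:
  Magnesite: 40.49 g
  Zircon sand: 19.24 g
  Li2CO3: 17.37 g
  Talc: 57.44 g
Total batch = 134.5 g; LOI loss = 34.54 g; yield = 74.33%

The working math maintains full precision at all times; values along the way are shown rounded to 4 significant digits at each printed step; a single rounding produces each reported figure — all derived quantities, which include yield, four oxide percentages, LOI, glass mass, totals, are computed in exact precision, as given in either problem or answer, starting from the weights for 99.99 g of glass.
Oxide mass targets, per 99.99 g melt:
  SiO2: 42.56% × 99.99 = 42.56 g
  MgO: 37.54% × 99.99 = 37.54 g
  Li2O: 6.992% × 99.99 = 6.991 g
  ZrO2: 12.91% × 99.99 = 12.91 g
Balance tally, oxide-wise, given the weights on record, against the basis in use (sums match the target masses modulo rounding of the values):
  SiO2: 19.24·0.3279 + 57.44·0.6311 = 42.56 g (target 42.56 g)
  MgO: 40.49·0.4752 + 57.44·0.3185 = 37.54 g (target 37.54 g)
  Li2O: 17.37·0.4025 = 6.991 g (target 6.991 g)
  ZrO2: 19.24·0.6711 = 12.91 g (target 12.91 g)
Consistency of the glass mass: total charge less LOI = 100.0 g (summing oxide targets gives 99.99 g; basis as stated: 99.99 g — differing by rounding only).
Whole-batch sum: Σ batch = 134.5 g; LOI loss = Σ batch·LOI = 34.54 g; glass ÷ batch gives a yield of 74.33%.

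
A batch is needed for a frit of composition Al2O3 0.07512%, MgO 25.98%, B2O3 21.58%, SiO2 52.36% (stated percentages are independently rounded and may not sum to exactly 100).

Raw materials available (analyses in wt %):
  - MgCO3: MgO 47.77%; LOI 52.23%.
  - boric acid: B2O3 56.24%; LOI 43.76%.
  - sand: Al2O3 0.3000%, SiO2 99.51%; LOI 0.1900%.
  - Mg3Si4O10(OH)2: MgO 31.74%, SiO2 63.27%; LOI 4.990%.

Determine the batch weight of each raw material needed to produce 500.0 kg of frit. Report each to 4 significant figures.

The working math carries full float precision in all steps — in-progress results are shown, rounded to four significant digits, as written. Exactly one rounding is applied to each reported value — derived quantities are computed in exact precision (the yield, totals, glass mass, ignition loss, four oxide percentages) from the batch weights for 500.0 kg of glass, as set out in either problem or answer.
Per-oxide target masses for 500.0 kg frit:
  Al2O3: 0.07512% × 500.0 = 0.3756 kg
  MgO: 25.98% × 500.0 = 129.9 kg
  B2O3: 21.58% × 500.0 = 107.9 kg
  SiO2: 52.36% × 500.0 = 261.8 kg
A balance pass over the oxides, with the batch weights as given, at the basis given (sum by sum, the targets are met once rounding is allowed for):
  Al2O3: 125.2·0.003000 = 0.3756 kg (target 0.3756 kg)
  MgO: 127.8·0.4777 + 216.9·0.3174 = 129.9 kg (target 129.9 kg)
  B2O3: 191.9·0.5624 = 107.9 kg (target 107.9 kg)
  SiO2: 125.2·0.9951 + 216.9·0.6327 = 261.8 kg (target 261.8 kg)
Glass-mass sanity pass: whole batch net of LOI = 500.0 kg (the Σ of target masses is 500.0 kg; stated basis 500.0 kg — gaps are rounding artifacts).
Batch grand total — Σ batch = 661.8 kg; LOI loss = Σ batch·LOI = 161.8 kg; yield = glass ÷ total batch = 75.55%.

Batch per 500.0 kg frit:
  MgCO3: 127.8 kg
  boric acid: 191.9 kg
  sand: 125.2 kg
  Mg3Si4O10(OH)2: 216.9 kg
Total batch = 661.8 kg; LOI loss = 161.8 kg; yield = 75.55%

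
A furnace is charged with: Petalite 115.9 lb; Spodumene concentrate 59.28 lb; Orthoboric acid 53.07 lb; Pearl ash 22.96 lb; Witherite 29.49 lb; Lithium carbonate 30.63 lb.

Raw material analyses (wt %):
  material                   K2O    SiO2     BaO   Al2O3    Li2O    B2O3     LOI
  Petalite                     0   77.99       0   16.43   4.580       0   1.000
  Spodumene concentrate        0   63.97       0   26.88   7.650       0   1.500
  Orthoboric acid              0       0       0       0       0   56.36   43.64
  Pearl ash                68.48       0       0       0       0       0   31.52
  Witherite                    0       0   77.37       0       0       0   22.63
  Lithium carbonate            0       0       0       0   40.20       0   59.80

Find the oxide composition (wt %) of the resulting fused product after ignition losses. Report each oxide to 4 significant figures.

Glass mass = 253.9 lb (batch 311.3 − LOI 57.44).
Composition: K2O 6.193%, SiO2 50.54%, BaO 8.987%, Al2O3 13.78%, Li2O 8.727%, B2O3 11.78%

Values along the way are displayed, rounded to four significant digits, at each printed step — all internal work keeps full precision through the solve. A single rounding produces each reported value — the derived quantities, which include the yield, ignition loss, totals, net glass mass, six oxide percentages, are recomputed at full float precision, as written in the problem or answer text, starting from the weights for 253.9 lb of glass.
Delivered oxide masses:
  K2O: 22.96·0.6848 = 15.72 lb
  SiO2: 115.9·0.7799 + 59.28·0.6397 = 128.3 lb
  BaO: 29.49·0.7737 = 22.82 lb
  Al2O3: 115.9·0.1643 + 59.28·0.2688 = 34.98 lb
  Li2O: 115.9·0.04580 + 59.28·0.07650 + 30.63·0.4020 = 22.16 lb
  B2O3: 53.07·0.5636 = 29.91 lb
LOI: 115.9·0.01000 + 59.28·0.01500 + 53.07·0.4364 + 22.96·0.3152 + 29.49·0.2263 + 30.63·0.5980 = 57.44 lb
Glass = total batch minus LOI = 311.3 − 57.44 = 253.9 lb (consistent with Σ oxide mass)
percent by weight: oxide/glass ×100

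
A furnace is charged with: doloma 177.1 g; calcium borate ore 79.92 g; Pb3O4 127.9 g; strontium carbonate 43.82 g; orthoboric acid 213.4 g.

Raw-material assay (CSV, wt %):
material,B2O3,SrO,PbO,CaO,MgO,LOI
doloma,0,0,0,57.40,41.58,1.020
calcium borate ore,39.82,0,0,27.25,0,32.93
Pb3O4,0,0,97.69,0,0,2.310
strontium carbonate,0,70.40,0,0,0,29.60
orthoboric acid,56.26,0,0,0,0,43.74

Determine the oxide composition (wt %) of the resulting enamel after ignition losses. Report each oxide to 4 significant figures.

Glass mass = 504.7 g (batch 642.1 − LOI 137.4).
Composition: B2O3 30.09%, SrO 6.112%, PbO 24.75%, CaO 24.45%, MgO 14.59%

Every computation holds exact precision from start to finish; mid-chain values appear rounded to 4 significant figures in the working. A single rounding completes each reported value; all derived quantities, which include the totals, the yield, five oxide percentages, net glass mass, LOI, are recomputed in exact precision, exactly as printed in the question or the answer, from the weighed amounts per 504.7 g of glass.
Delivered oxide masses:
  B2O3: 79.92·0.3982 + 213.4·0.5626 = 151.9 g
  SrO: 43.82·0.7040 = 30.85 g
  PbO: 127.9·0.9769 = 124.9 g
  CaO: 177.1·0.5740 + 79.92·0.2725 = 123.4 g
  MgO: 177.1·0.4158 = 73.64 g
LOI: 177.1·0.01020 + 79.92·0.3293 + 127.9·0.02310 + 43.82·0.2960 + 213.4·0.4374 = 137.4 g
Glass mass = batch − LOI = 642.1 − 137.4 = 504.7 g (equal to the oxide-mass sum)
each oxide over glass, ×100, is wt %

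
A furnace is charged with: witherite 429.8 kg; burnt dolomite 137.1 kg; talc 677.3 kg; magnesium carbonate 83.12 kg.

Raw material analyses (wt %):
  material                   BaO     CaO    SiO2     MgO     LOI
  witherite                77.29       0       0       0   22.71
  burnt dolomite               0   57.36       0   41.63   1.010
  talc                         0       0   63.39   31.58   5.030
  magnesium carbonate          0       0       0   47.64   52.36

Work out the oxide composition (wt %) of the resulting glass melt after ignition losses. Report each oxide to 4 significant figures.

Glass mass = 1151 kg (batch 1327 − LOI 176.6).
Composition: BaO 28.87%, CaO 6.834%, SiO2 37.31%, MgO 26.99%

The whole derivation holds exact precision end to end; values along the way appear (rounded to 4 significant figures) as written — every reported result includes exactly one rounding. Derived quantities, including LOI, glass mass, yield, the four compositions, totals, are computed starting from the weights per 1151 kg of glass at full float precision, as they appear in question or answer.
Oxide masses out of the charge:
  BaO: 429.8·0.7729 = 332.2 kg
  CaO: 137.1·0.5736 = 78.64 kg
  SiO2: 677.3·0.6339 = 429.3 kg
  MgO: 137.1·0.4163 + 677.3·0.3158 + 83.12·0.4764 = 310.6 kg
LOI: 429.8·0.2271 + 137.1·0.01010 + 677.3·0.05030 + 83.12·0.5236 = 176.6 kg
The glass mass, total less LOI, = 1327 − 176.6 = 1151 kg (consistent with Σ oxide mass)
percent by weight: oxide/glass ×100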